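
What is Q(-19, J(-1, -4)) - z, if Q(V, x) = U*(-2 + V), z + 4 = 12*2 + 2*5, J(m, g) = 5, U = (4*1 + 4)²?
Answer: -1374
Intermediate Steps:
U = 64 (U = (4 + 4)² = 8² = 64)
z = 30 (z = -4 + (12*2 + 2*5) = -4 + (24 + 10) = -4 + 34 = 30)
Q(V, x) = -128 + 64*V (Q(V, x) = 64*(-2 + V) = -128 + 64*V)
Q(-19, J(-1, -4)) - z = (-128 + 64*(-19)) - 1*30 = (-128 - 1216) - 30 = -1344 - 30 = -1374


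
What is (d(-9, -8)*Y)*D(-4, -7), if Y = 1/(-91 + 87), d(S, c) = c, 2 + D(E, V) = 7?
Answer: 10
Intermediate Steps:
D(E, V) = 5 (D(E, V) = -2 + 7 = 5)
Y = -¼ (Y = 1/(-4) = -¼ ≈ -0.25000)
(d(-9, -8)*Y)*D(-4, -7) = -8*(-¼)*5 = 2*5 = 10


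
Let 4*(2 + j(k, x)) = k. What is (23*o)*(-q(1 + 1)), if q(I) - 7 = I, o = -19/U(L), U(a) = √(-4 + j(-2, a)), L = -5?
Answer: -3933*I*√26/13 ≈ -1542.7*I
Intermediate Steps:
j(k, x) = -2 + k/4
U(a) = I*√26/2 (U(a) = √(-4 + (-2 + (¼)*(-2))) = √(-4 + (-2 - ½)) = √(-4 - 5/2) = √(-13/2) = I*√26/2)
o = 19*I*√26/13 (o = -19*(-I*√26/13) = -(-19)*I*√26/13 = 19*I*√26/13 ≈ 7.4524*I)
q(I) = 7 + I
(23*o)*(-q(1 + 1)) = (23*(19*I*√26/13))*(-(7 + (1 + 1))) = (437*I*√26/13)*(-(7 + 2)) = (437*I*√26/13)*(-1*9) = (437*I*√26/13)*(-9) = -3933*I*√26/13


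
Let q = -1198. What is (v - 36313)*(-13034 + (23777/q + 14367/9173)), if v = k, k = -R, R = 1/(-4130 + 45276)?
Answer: 214310958626507536309/452163845084 ≈ 4.7397e+8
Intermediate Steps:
R = 1/41146 ≈ 2.4304e-5
k = -1/41146 (k = -1*1/41146 = -1/41146 ≈ -2.4304e-5)
v = -1/41146 ≈ -2.4304e-5
(v - 36313)*(-13034 + (23777/q + 14367/9173)) = (-1/41146 - 36313)*(-13034 + (23777/(-1198) + 14367/9173)) = -1494134699*(-13034 + (23777*(-1/1198) + 14367*(1/9173)))/41146 = -1494134699*(-13034 + (-23777/1198 + 14367/9173))/41146 = -1494134699*(-13034 - 200894755/10989254)/41146 = -1494134699/41146*(-143434831391/10989254) = 214310958626507536309/452163845084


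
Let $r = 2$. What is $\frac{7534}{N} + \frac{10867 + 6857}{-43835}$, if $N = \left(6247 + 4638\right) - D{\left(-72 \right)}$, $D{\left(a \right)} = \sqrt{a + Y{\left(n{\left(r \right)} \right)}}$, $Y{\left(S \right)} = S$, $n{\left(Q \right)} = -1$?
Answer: $\frac{747402366949}{2596857683915} + \frac{3767 i \sqrt{73}}{59241649} \approx 0.28781 + 0.00054329 i$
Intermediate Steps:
$D{\left(a \right)} = \sqrt{-1 + a}$ ($D{\left(a \right)} = \sqrt{a - 1} = \sqrt{-1 + a}$)
$N = 10885 - i \sqrt{73}$ ($N = \left(6247 + 4638\right) - \sqrt{-1 - 72} = 10885 - \sqrt{-73} = 10885 - i \sqrt{73} \approx 10885.0 - 8.544 i$)
$\frac{7534}{N} + \frac{10867 + 6857}{-43835} = \frac{7534}{10885 - i \sqrt{73}} + \frac{10867 + 6857}{-43835} = \frac{7534}{10885 - i \sqrt{73}} + 17724 \left(- \frac{1}{43835}\right) = \frac{7534}{10885 - i \sqrt{73}} - \frac{17724}{43835} = - \frac{17724}{43835} + \frac{7534}{10885 - i \sqrt{73}}$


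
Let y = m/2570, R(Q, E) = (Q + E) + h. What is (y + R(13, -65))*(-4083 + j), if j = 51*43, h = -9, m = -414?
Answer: 29707776/257 ≈ 1.1559e+5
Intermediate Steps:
j = 2193
R(Q, E) = -9 + E + Q (R(Q, E) = (Q + E) - 9 = (E + Q) - 9 = -9 + E + Q)
y = -207/1285 (y = -414/2570 = -414*1/2570 = -207/1285 ≈ -0.16109)
(y + R(13, -65))*(-4083 + j) = (-207/1285 + (-9 - 65 + 13))*(-4083 + 2193) = (-207/1285 - 61)*(-1890) = -78592/1285*(-1890) = 29707776/257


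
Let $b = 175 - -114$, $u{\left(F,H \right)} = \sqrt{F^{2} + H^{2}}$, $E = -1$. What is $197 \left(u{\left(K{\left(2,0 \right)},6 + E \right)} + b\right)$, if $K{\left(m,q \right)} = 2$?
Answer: $56933 + 197 \sqrt{29} \approx 57994.0$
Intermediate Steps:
$b = 289$ ($b = 175 + 114 = 289$)
$197 \left(u{\left(K{\left(2,0 \right)},6 + E \right)} + b\right) = 197 \left(\sqrt{2^{2} + \left(6 - 1\right)^{2}} + 289\right) = 197 \left(\sqrt{4 + 5^{2}} + 289\right) = 197 \left(\sqrt{4 + 25} + 289\right) = 197 \left(\sqrt{29} + 289\right) = 197 \left(289 + \sqrt{29}\right) = 56933 + 197 \sqrt{29}$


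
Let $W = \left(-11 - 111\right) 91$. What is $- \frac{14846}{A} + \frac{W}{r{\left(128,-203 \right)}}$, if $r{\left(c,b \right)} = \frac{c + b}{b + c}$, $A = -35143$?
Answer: $- \frac{390142740}{35143} \approx -11102.0$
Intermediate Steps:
$r{\left(c,b \right)} = 1$ ($r{\left(c,b \right)} = \frac{b + c}{b + c} = 1$)
$W = -11102$ ($W = \left(-122\right) 91 = -11102$)
$- \frac{14846}{A} + \frac{W}{r{\left(128,-203 \right)}} = - \frac{14846}{-35143} - \frac{11102}{1} = \left(-14846\right) \left(- \frac{1}{35143}\right) - 11102 = \frac{14846}{35143} - 11102 = - \frac{390142740}{35143}$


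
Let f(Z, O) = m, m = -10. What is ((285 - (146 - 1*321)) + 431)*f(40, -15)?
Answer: -8910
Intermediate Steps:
f(Z, O) = -10
((285 - (146 - 1*321)) + 431)*f(40, -15) = ((285 - (146 - 1*321)) + 431)*(-10) = ((285 - (146 - 321)) + 431)*(-10) = ((285 - 1*(-175)) + 431)*(-10) = ((285 + 175) + 431)*(-10) = (460 + 431)*(-10) = 891*(-10) = -8910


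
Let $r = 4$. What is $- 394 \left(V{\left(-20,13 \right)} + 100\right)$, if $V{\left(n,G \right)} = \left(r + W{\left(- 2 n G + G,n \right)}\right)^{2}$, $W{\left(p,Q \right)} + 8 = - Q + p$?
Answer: $-118791394$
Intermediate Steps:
$W{\left(p,Q \right)} = -8 + p - Q$ ($W{\left(p,Q \right)} = -8 - \left(Q - p\right) = -8 + p - Q$)
$V{\left(n,G \right)} = \left(-4 + G - n - 2 G n\right)^{2}$ ($V{\left(n,G \right)} = \left(4 - \left(8 + n - G - - 2 n G\right)\right)^{2} = \left(4 - \left(8 + n - G + 2 G n\right)\right)^{2} = \left(-4 + G - n - 2 G n\right)^{2}$)
$- 394 \left(V{\left(-20,13 \right)} + 100\right) = - 394 \left(\left(4 - 20 + 13 \left(-1 + 2 \left(-20\right)\right)\right)^{2} + 100\right) = - 394 \left(\left(4 - 20 + 13 \left(-1 - 40\right)\right)^{2} + 100\right) = - 394 \left(\left(4 - 20 + 13 \left(-41\right)\right)^{2} + 100\right) = - 394 \left(\left(4 - 20 - 533\right)^{2} + 100\right) = - 394 \left(\left(-549\right)^{2} + 100\right) = - 394 \left(301401 + 100\right) = \left(-394\right) 301501 = -118791394$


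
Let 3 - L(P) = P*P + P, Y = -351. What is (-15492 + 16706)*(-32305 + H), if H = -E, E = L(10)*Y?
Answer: -84812468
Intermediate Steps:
L(P) = 3 - P - P² (L(P) = 3 - (P*P + P) = 3 - (P² + P) = 3 - (P + P²) = 3 + (-P - P²) = 3 - P - P²)
E = 37557 (E = (3 - 1*10 - 1*10²)*(-351) = (3 - 10 - 1*100)*(-351) = (3 - 10 - 100)*(-351) = -107*(-351) = 37557)
H = -37557 (H = -1*37557 = -37557)
(-15492 + 16706)*(-32305 + H) = (-15492 + 16706)*(-32305 - 37557) = 1214*(-69862) = -84812468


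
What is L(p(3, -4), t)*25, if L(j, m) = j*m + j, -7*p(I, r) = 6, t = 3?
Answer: -600/7 ≈ -85.714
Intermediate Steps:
p(I, r) = -6/7 (p(I, r) = -1/7*6 = -6/7)
L(j, m) = j + j*m
L(p(3, -4), t)*25 = -6*(1 + 3)/7*25 = -6/7*4*25 = -24/7*25 = -600/7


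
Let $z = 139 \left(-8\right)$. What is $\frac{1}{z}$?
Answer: $- \frac{1}{1112} \approx -0.00089928$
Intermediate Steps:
$z = -1112$
$\frac{1}{z} = \frac{1}{-1112} = - \frac{1}{1112}$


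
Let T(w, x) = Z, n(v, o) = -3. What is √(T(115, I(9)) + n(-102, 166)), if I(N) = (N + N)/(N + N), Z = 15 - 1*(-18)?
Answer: √30 ≈ 5.4772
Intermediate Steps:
Z = 33 (Z = 15 + 18 = 33)
I(N) = 1 (I(N) = (2*N)/((2*N)) = (2*N)*(1/(2*N)) = 1)
T(w, x) = 33
√(T(115, I(9)) + n(-102, 166)) = √(33 - 3) = √30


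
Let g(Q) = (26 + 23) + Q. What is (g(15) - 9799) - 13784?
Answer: -23519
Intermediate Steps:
g(Q) = 49 + Q
(g(15) - 9799) - 13784 = ((49 + 15) - 9799) - 13784 = (64 - 9799) - 13784 = -9735 - 13784 = -23519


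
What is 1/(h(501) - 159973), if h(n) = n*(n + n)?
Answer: 1/342029 ≈ 2.9237e-6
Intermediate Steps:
h(n) = 2*n² (h(n) = n*(2*n) = 2*n²)
1/(h(501) - 159973) = 1/(2*501² - 159973) = 1/(2*251001 - 159973) = 1/(502002 - 159973) = 1/342029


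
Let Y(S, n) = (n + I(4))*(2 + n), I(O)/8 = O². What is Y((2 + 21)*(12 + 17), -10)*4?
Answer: -3776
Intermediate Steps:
I(O) = 8*O²
Y(S, n) = (2 + n)*(128 + n) (Y(S, n) = (n + 8*4²)*(2 + n) = (n + 8*16)*(2 + n) = (n + 128)*(2 + n) = (128 + n)*(2 + n) = (2 + n)*(128 + n))
Y((2 + 21)*(12 + 17), -10)*4 = (256 + (-10)² + 130*(-10))*4 = (256 + 100 - 1300)*4 = -944*4 = -3776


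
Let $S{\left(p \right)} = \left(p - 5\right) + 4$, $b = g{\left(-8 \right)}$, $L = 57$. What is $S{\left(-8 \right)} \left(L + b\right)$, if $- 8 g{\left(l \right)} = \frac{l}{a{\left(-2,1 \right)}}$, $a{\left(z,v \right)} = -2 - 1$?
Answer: $-510$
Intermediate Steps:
$a{\left(z,v \right)} = -3$
$g{\left(l \right)} = \frac{l}{24}$ ($g{\left(l \right)} = - \frac{l \frac{1}{-3}}{8} = - \frac{l \left(- \frac{1}{3}\right)}{8} = - \frac{\left(- \frac{1}{3}\right) l}{8} = \frac{l}{24}$)
$b = - \frac{1}{3}$ ($b = \frac{1}{24} \left(-8\right) = - \frac{1}{3} \approx -0.33333$)
$S{\left(p \right)} = -1 + p$ ($S{\left(p \right)} = \left(-5 + p\right) + 4 = -1 + p$)
$S{\left(-8 \right)} \left(L + b\right) = \left(-1 - 8\right) \left(57 - \frac{1}{3}\right) = \left(-9\right) \frac{170}{3} = -510$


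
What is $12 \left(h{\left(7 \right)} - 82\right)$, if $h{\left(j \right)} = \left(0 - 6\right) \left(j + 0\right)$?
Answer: $-1488$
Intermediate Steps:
$h{\left(j \right)} = - 6 j$
$12 \left(h{\left(7 \right)} - 82\right) = 12 \left(\left(-6\right) 7 - 82\right) = 12 \left(-42 - 82\right) = 12 \left(-124\right) = -1488$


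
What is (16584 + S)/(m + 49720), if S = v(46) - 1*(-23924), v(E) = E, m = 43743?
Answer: 40554/93463 ≈ 0.43390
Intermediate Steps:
S = 23970 (S = 46 - 1*(-23924) = 46 + 23924 = 23970)
(16584 + S)/(m + 49720) = (16584 + 23970)/(43743 + 49720) = 40554/93463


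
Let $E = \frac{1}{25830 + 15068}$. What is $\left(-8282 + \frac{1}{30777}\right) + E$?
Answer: $- \frac{10424700300697}{1258717746} \approx -8282.0$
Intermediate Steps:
$E = \frac{1}{40898} \approx 2.4451 \cdot 10^{-5}$
$\left(-8282 + \frac{1}{30777}\right) + E = \left(-8282 + \frac{1}{30777}\right) + \frac{1}{40898} = - \frac{254895113}{30777} + \frac{1}{40898} = - \frac{10424700300697}{1258717746}$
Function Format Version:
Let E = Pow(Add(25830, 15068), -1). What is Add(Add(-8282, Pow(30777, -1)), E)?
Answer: Rational(-10424700300697, 1258717746) ≈ -8282.0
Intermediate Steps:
E = Rational(1, 40898) (E = Pow(40898, -1) = Rational(1, 40898) ≈ 2.4451e-5)
Add(Add(-8282, Pow(30777, -1)), E) = Add(Add(-8282, Pow(30777, -1)), Rational(1, 40898)) = Add(Add(-8282, Rational(1, 30777)), Rational(1, 40898)) = Add(Rational(-254895113, 30777), Rational(1, 40898)) = Rational(-10424700300697, 1258717746)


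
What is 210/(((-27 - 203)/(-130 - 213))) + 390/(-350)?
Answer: 251208/805 ≈ 312.06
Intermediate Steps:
210/(((-27 - 203)/(-130 - 213))) + 390/(-350) = 210/((-230/(-343))) + 390*(-1/350) = 210/((-230*(-1/343))) - 39/35 = 210/(230/343) - 39/35 = 210*(343/230) - 39/35 = 7203/23 - 39/35 = 251208/805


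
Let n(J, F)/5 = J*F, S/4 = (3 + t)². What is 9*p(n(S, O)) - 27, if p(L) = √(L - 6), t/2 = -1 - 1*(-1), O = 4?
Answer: -27 + 9*√714 ≈ 213.49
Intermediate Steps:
t = 0 (t = 2*(-1 - 1*(-1)) = 2*(-1 + 1) = 2*0 = 0)
S = 36 (S = 4*(3 + 0)² = 4*3² = 4*9 = 36)
n(J, F) = 5*F*J (n(J, F) = 5*(J*F) = 5*(F*J) = 5*F*J)
p(L) = √(-6 + L)
9*p(n(S, O)) - 27 = 9*√(-6 + 5*4*36) - 27 = 9*√(-6 + 720) - 27 = 9*√714 - 27 = -27 + 9*√714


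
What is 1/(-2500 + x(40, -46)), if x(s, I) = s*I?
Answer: -1/4340 ≈ -0.00023041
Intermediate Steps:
x(s, I) = I*s
1/(-2500 + x(40, -46)) = 1/(-2500 - 46*40) = 1/(-2500 - 1840) = 1/(-4340) = -1/4340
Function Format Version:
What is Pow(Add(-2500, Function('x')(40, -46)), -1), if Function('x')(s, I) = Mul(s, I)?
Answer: Rational(-1, 4340) ≈ -0.00023041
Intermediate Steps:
Function('x')(s, I) = Mul(I, s)
Pow(Add(-2500, Function('x')(40, -46)), -1) = Pow(Add(-2500, Mul(-46, 40)), -1) = Pow(Add(-2500, -1840), -1) = Pow(-4340, -1) = Rational(-1, 4340)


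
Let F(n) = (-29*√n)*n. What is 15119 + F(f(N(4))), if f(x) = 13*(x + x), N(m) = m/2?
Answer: 15119 - 3016*√13 ≈ 4244.7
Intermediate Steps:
N(m) = m/2 (N(m) = m*(½) = m/2)
f(x) = 26*x (f(x) = 13*(2*x) = 26*x)
F(n) = -29*n^(3/2)
15119 + F(f(N(4))) = 15119 - 29*26*√26*(2*√2) = 15119 - 29*104*√13 = 15119 - 3016*√13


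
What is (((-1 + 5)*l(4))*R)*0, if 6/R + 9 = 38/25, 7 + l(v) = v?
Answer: 0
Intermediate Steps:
l(v) = -7 + v
R = -150/187 (R = 6/(-9 + 38/25) = 6/(-187/25) = 6*(-25/187) = -150/187 ≈ -0.80214)
(((-1 + 5)*l(4))*R)*0 = (((-1 + 5)*(-7 + 4))*(-150/187))*0 = ((4*(-3))*(-150/187))*0 = -12*(-150/187)*0 = (1800/187)*0 = 0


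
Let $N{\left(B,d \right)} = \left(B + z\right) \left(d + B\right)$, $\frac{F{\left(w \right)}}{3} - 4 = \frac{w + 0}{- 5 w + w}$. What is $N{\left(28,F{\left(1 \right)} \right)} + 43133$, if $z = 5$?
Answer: $\frac{177713}{4} \approx 44428.0$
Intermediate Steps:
$F{\left(w \right)} = \frac{45}{4}$ ($F{\left(w \right)} = 12 + 3 \frac{w + 0}{- 5 w + w} = 12 + 3 \frac{w}{\left(-4\right) w} = 12 + 3 w \left(- \frac{1}{4 w}\right) = 12 + 3 \left(- \frac{1}{4}\right) = 12 - \frac{3}{4} = \frac{45}{4}$)
$N{\left(B,d \right)} = \left(5 + B\right) \left(B + d\right)$ ($N{\left(B,d \right)} = \left(B + 5\right) \left(d + B\right) = \left(5 + B\right) \left(B + d\right)$)
$N{\left(28,F{\left(1 \right)} \right)} + 43133 = \left(28^{2} + 5 \cdot 28 + 5 \cdot \frac{45}{4} + 28 \cdot \frac{45}{4}\right) + 43133 = \left(784 + 140 + \frac{225}{4} + 315\right) + 43133 = \frac{5181}{4} + 43133 = \frac{177713}{4}$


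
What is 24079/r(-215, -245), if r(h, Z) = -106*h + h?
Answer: 24079/22575 ≈ 1.0666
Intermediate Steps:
r(h, Z) = -105*h
24079/r(-215, -245) = 24079/((-105*(-215))) = 24079/22575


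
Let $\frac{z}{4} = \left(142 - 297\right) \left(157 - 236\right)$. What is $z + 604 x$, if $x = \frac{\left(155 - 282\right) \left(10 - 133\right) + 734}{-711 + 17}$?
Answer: $\frac{12056850}{347} \approx 34746.0$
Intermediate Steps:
$x = - \frac{16355}{694}$ ($x = \frac{\left(-127\right) \left(-123\right) + 734}{-694} = \left(15621 + 734\right) \left(- \frac{1}{694}\right) = 16355 \left(- \frac{1}{694}\right) = - \frac{16355}{694} \approx -23.566$)
$z = 48980$ ($z = 4 \left(142 - 297\right) \left(157 - 236\right) = 4 \left(\left(-155\right) \left(-79\right)\right) = 4 \cdot 12245 = 48980$)
$z + 604 x = 48980 + 604 \left(- \frac{16355}{694}\right) = 48980 - \frac{4939210}{347} = \frac{12056850}{347}$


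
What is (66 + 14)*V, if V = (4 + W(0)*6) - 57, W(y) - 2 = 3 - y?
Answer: -1840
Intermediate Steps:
W(y) = 5 - y (W(y) = 2 + (3 - y) = 5 - y)
V = -23 (V = (4 + (5 - 1*0)*6) - 57 = (4 + (5 + 0)*6) - 57 = (4 + 5*6) - 57 = (4 + 30) - 57 = 34 - 57 = -23)
(66 + 14)*V = (66 + 14)*(-23) = 80*(-23) = -1840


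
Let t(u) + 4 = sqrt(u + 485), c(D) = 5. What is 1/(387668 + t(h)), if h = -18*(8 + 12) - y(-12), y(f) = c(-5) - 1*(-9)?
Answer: 387664/150283376785 - sqrt(111)/150283376785 ≈ 2.5795e-6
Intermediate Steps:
y(f) = 14 (y(f) = 5 - 1*(-9) = 5 + 9 = 14)
h = -374 (h = -18*(8 + 12) - 1*14 = -18*20 - 14 = -360 - 14 = -374)
t(u) = -4 + sqrt(485 + u) (t(u) = -4 + sqrt(u + 485) = -4 + sqrt(485 + u))
1/(387668 + t(h)) = 1/(387668 + (-4 + sqrt(485 - 374))) = 1/(387668 + (-4 + sqrt(111))) = 1/(387664 + sqrt(111))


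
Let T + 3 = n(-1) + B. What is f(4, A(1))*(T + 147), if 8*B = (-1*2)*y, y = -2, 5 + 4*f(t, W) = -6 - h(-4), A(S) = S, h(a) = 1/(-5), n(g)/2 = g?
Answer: -1539/4 ≈ -384.75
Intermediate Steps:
n(g) = 2*g
h(a) = -⅕ (h(a) = 1*(-⅕) = -⅕)
f(t, W) = -27/10 (f(t, W) = -5/4 + (-6 - 1*(-⅕))/4 = -5/4 + (-6 + ⅕)/4 = -5/4 + (¼)*(-29/5) = -5/4 - 29/20 = -27/10)
B = ½ (B = (-1*2*(-2))/8 = (-2*(-2))/8 = (⅛)*4 = ½ ≈ 0.50000)
T = -9/2 (T = -3 + (2*(-1) + ½) = -3 + (-2 + ½) = -3 - 3/2 = -9/2 ≈ -4.5000)
f(4, A(1))*(T + 147) = -27*(-9/2 + 147)/10 = -27/10*285/2 = -1539/4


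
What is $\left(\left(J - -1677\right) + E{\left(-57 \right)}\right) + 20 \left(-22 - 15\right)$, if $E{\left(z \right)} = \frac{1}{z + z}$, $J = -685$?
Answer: $\frac{28727}{114} \approx 251.99$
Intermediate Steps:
$E{\left(z \right)} = \frac{1}{2 z}$
$\left(\left(J - -1677\right) + E{\left(-57 \right)}\right) + 20 \left(-22 - 15\right) = \left(\left(-685 - -1677\right) + \frac{1}{2 \left(-57\right)}\right) + 20 \left(-22 - 15\right) = \left(\left(-685 + 1677\right) + \frac{1}{2} \left(- \frac{1}{57}\right)\right) + 20 \left(-37\right) = \left(992 - \frac{1}{114}\right) - 740 = \frac{113087}{114} - 740 = \frac{28727}{114}$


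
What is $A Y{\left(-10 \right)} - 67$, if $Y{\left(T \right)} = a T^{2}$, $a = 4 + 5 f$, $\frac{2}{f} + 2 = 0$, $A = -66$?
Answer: $6533$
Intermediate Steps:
$f = -1$ ($f = \frac{2}{-2 + 0} = \frac{2}{-2} = 2 \left(- \frac{1}{2}\right) = -1$)
$a = -1$ ($a = 4 + 5 \left(-1\right) = 4 - 5 = -1$)
$Y{\left(T \right)} = - T^{2}$
$A Y{\left(-10 \right)} - 67 = - 66 \left(- \left(-10\right)^{2}\right) - 67 = - 66 \left(\left(-1\right) 100\right) - 67 = \left(-66\right) \left(-100\right) - 67 = 6600 - 67 = 6533$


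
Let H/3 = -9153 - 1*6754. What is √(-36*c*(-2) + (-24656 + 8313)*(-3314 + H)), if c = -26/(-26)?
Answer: √834065077 ≈ 28880.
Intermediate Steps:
H = -47721 (H = 3*(-9153 - 1*6754) = 3*(-9153 - 6754) = 3*(-15907) = -47721)
c = 1 (c = -26*(-1/26) = 1)
√(-36*c*(-2) + (-24656 + 8313)*(-3314 + H)) = √(-36*1*(-2) + (-24656 + 8313)*(-3314 - 47721)) = √(-36*(-2) - 16343*(-51035)) = √(72 + 834065005) = √834065077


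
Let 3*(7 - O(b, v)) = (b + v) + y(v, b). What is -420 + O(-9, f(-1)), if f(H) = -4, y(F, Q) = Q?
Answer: -1217/3 ≈ -405.67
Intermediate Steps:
O(b, v) = 7 - 2*b/3 - v/3 (O(b, v) = 7 - ((b + v) + b)/3 = 7 - (v + 2*b)/3 = 7 + (-2*b/3 - v/3) = 7 - 2*b/3 - v/3)
-420 + O(-9, f(-1)) = -420 + (7 - ⅔*(-9) - ⅓*(-4)) = -420 + (7 + 6 + 4/3) = -420 + 43/3 = -1217/3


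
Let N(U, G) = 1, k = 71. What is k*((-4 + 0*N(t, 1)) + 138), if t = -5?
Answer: 9514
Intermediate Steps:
k*((-4 + 0*N(t, 1)) + 138) = 71*((-4 + 0*1) + 138) = 71*((-4 + 0) + 138) = 71*(-4 + 138) = 71*134 = 9514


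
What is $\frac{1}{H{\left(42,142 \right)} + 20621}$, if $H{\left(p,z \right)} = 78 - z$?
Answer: $\frac{1}{20557} \approx 4.8645 \cdot 10^{-5}$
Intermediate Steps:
$\frac{1}{H{\left(42,142 \right)} + 20621} = \frac{1}{\left(78 - 142\right) + 20621} = \frac{1}{-64 + 20621} = \frac{1}{20557}$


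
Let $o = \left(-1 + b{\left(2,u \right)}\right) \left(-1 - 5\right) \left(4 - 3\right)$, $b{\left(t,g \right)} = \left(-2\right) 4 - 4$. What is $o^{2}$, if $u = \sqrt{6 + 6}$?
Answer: $6084$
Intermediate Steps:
$u = 2 \sqrt{3}$ ($u = \sqrt{12} = 2 \sqrt{3} \approx 3.4641$)
$b{\left(t,g \right)} = -12$ ($b{\left(t,g \right)} = -8 - 4 = -12$)
$o = 78$ ($o = \left(-1 - 12\right) \left(-1 - 5\right) \left(4 - 3\right) = \left(-13\right) \left(-6\right) 1 = 78 \cdot 1 = 78$)
$o^{2} = 78^{2} = 6084$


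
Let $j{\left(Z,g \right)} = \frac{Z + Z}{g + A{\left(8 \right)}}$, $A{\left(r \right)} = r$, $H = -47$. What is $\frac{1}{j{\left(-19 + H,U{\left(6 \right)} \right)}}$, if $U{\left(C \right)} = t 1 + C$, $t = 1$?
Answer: $- \frac{5}{44} \approx -0.11364$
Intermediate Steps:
$U{\left(C \right)} = 1 + C$ ($U{\left(C \right)} = 1 \cdot 1 + C = 1 + C$)
$j{\left(Z,g \right)} = \frac{2 Z}{8 + g}$ ($j{\left(Z,g \right)} = \frac{Z + Z}{g + 8} = \frac{2 Z}{8 + g}$)
$\frac{1}{j{\left(-19 + H,U{\left(6 \right)} \right)}} = \frac{1}{2 \left(-19 - 47\right) \frac{1}{8 + \left(1 + 6\right)}} = \frac{1}{2 \left(-66\right) \frac{1}{8 + 7}} = \frac{1}{2 \left(-66\right) \frac{1}{15}} = \frac{1}{- \frac{44}{5}} = - \frac{5}{44}$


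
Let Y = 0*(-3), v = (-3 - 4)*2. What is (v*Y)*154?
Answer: 0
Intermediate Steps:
v = -14 (v = -7*2 = -14)
Y = 0
(v*Y)*154 = -14*0*154 = 0*154 = 0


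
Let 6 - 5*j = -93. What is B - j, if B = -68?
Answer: -439/5 ≈ -87.800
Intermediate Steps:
j = 99/5 (j = 6/5 - 1/5*(-93) = 6/5 + 93/5 = 99/5 ≈ 19.800)
B - j = -68 - 1*99/5 = -68 - 99/5 = -439/5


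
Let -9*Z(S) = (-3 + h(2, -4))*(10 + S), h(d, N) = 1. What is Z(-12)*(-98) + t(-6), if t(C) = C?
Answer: 338/9 ≈ 37.556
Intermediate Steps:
Z(S) = 20/9 + 2*S/9 (Z(S) = -(-3 + 1)*(10 + S)/9 = -(-2)*(10 + S)/9 = -(-20 - 2*S)/9 = 20/9 + 2*S/9)
Z(-12)*(-98) + t(-6) = (20/9 + (2/9)*(-12))*(-98) - 6 = (20/9 - 8/3)*(-98) - 6 = -4/9*(-98) - 6 = 392/9 - 6 = 338/9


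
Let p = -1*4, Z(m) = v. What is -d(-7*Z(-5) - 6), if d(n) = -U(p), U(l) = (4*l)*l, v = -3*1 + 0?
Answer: 64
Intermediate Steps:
v = -3 (v = -3 + 0 = -3)
Z(m) = -3
p = -4
U(l) = 4*l²
d(n) = -64 (d(n) = -4*(-4)² = -4*16 = -1*64 = -64)
-d(-7*Z(-5) - 6) = -1*(-64) = 64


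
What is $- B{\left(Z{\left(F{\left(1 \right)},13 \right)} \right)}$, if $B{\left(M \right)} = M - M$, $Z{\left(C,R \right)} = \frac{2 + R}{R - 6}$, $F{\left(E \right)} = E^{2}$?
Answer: $0$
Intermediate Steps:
$Z{\left(C,R \right)} = \frac{2 + R}{-6 + R}$
$B{\left(M \right)} = 0$
$- B{\left(Z{\left(F{\left(1 \right)},13 \right)} \right)} = \left(-1\right) 0 = 0$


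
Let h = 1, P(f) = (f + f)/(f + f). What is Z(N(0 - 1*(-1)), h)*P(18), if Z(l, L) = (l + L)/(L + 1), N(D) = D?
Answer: 1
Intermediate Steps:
P(f) = 1 (P(f) = (2*f)/((2*f)) = (2*f)*(1/(2*f)) = 1)
Z(l, L) = (L + l)/(1 + L)
Z(N(0 - 1*(-1)), h)*P(18) = ((1 + (0 - 1*(-1)))/(1 + 1))*1 = ((1 + (0 + 1))/2)*1 = ((1 + 1)/2)*1 = ((1/2)*2)*1 = 1*1 = 1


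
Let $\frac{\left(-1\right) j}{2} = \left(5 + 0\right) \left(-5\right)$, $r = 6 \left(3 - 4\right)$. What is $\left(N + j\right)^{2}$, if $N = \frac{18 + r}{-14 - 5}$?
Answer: $\frac{879844}{361} \approx 2437.2$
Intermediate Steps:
$r = -6$ ($r = 6 \left(-1\right) = -6$)
$j = 50$ ($j = - 2 \left(5 + 0\right) \left(-5\right) = - 2 \cdot 5 \left(-5\right) = \left(-2\right) \left(-25\right) = 50$)
$N = - \frac{12}{19}$ ($N = \frac{18 - 6}{-14 - 5} = \frac{12}{-19} = 12 \left(- \frac{1}{19}\right) = - \frac{12}{19} \approx -0.63158$)
$\left(N + j\right)^{2} = \left(- \frac{12}{19} + 50\right)^{2} = \left(\frac{938}{19}\right)^{2} = \frac{879844}{361}$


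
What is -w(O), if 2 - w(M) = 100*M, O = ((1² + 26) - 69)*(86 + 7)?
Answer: -390602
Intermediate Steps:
O = -3906 (O = ((1 + 26) - 69)*93 = (27 - 69)*93 = -42*93 = -3906)
w(M) = 2 - 100*M
-w(O) = -(2 - 100*(-3906)) = -(2 + 390600) = -1*390602 = -390602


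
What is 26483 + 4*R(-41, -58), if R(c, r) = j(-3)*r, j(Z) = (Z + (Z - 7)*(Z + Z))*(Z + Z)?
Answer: 105827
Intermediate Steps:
j(Z) = 2*Z*(Z + 2*Z*(-7 + Z)) (j(Z) = (Z + (-7 + Z)*(2*Z))*(2*Z) = (Z + 2*Z*(-7 + Z))*(2*Z) = 2*Z*(Z + 2*Z*(-7 + Z)))
R(c, r) = -342*r (R(c, r) = ((-3)²*(-26 + 4*(-3)))*r = (9*(-26 - 12))*r = (9*(-38))*r = -342*r)
26483 + 4*R(-41, -58) = 26483 + 4*(-342*(-58)) = 26483 + 4*19836 = 26483 + 79344 = 105827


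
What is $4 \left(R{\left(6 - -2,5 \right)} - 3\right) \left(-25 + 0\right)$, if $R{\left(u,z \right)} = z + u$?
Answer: $-1000$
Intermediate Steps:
$R{\left(u,z \right)} = u + z$
$4 \left(R{\left(6 - -2,5 \right)} - 3\right) \left(-25 + 0\right) = 4 \left(\left(\left(6 - -2\right) + 5\right) - 3\right) \left(-25 + 0\right) = 4 \left(\left(\left(6 + 2\right) + 5\right) - 3\right) \left(-25\right) = 4 \left(\left(8 + 5\right) - 3\right) \left(-25\right) = 4 \left(13 - 3\right) \left(-25\right) = 4 \cdot 10 \left(-25\right) = 40 \left(-25\right) = -1000$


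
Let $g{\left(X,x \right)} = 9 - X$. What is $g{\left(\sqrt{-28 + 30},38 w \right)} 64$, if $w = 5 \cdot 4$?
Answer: $576 - 64 \sqrt{2} \approx 485.49$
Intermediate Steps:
$w = 20$
$g{\left(\sqrt{-28 + 30},38 w \right)} 64 = \left(9 - \sqrt{-28 + 30}\right) 64 = \left(9 - \sqrt{2}\right) 64 = 576 - 64 \sqrt{2}$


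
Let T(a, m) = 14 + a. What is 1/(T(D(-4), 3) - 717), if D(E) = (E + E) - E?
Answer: -1/707 ≈ -0.0014144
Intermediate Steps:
D(E) = E (D(E) = 2*E - E = E)
1/(T(D(-4), 3) - 717) = 1/((14 - 4) - 717) = 1/(10 - 717) = 1/(-707) = -1/707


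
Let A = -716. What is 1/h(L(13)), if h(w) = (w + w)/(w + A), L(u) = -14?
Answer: 365/14 ≈ 26.071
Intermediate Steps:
h(w) = 2*w/(-716 + w) (h(w) = (w + w)/(w - 716) = (2*w)/(-716 + w) = 2*w/(-716 + w))
1/h(L(13)) = 1/(2*(-14)/(-716 - 14)) = 1/(2*(-14)/(-730)) = 1/(2*(-14)*(-1/730)) = 1/(14/365) = 365/14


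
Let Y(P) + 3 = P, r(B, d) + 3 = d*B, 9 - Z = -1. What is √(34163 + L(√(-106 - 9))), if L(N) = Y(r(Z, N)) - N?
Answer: √(34157 + 9*I*√115) ≈ 184.82 + 0.2611*I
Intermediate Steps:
Z = 10 (Z = 9 - 1*(-1) = 9 + 1 = 10)
r(B, d) = -3 + B*d (r(B, d) = -3 + d*B = -3 + B*d)
Y(P) = -3 + P
L(N) = -6 + 9*N (L(N) = (-3 + (-3 + 10*N)) - N = (-6 + 10*N) - N = -6 + 9*N)
√(34163 + L(√(-106 - 9))) = √(34163 + (-6 + 9*√(-106 - 9))) = √(34163 + (-6 + 9*√(-115))) = √(34163 + (-6 + 9*(I*√115))) = √(34163 + (-6 + 9*I*√115)) = √(34157 + 9*I*√115)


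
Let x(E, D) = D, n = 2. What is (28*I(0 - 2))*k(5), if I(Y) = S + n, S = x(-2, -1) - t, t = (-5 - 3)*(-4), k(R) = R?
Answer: -4340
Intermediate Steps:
t = 32 (t = -8*(-4) = 32)
S = -33 (S = -1 - 1*32 = -1 - 32 = -33)
I(Y) = -31 (I(Y) = -33 + 2 = -31)
(28*I(0 - 2))*k(5) = (28*(-31))*5 = -868*5 = -4340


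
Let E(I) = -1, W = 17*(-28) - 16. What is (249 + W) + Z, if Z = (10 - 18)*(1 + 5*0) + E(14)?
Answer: -252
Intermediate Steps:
W = -492 (W = -476 - 16 = -492)
Z = -9 (Z = (10 - 18)*(1 + 5*0) - 1 = -8*(1 + 0) - 1 = -8*1 - 1 = -8 - 1 = -9)
(249 + W) + Z = (249 - 492) - 9 = -243 - 9 = -252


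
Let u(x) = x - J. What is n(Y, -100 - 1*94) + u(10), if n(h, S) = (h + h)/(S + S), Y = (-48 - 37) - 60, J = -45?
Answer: 10815/194 ≈ 55.747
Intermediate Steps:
Y = -145 (Y = -85 - 60 = -145)
u(x) = 45 + x (u(x) = x - 1*(-45) = x + 45 = 45 + x)
n(h, S) = h/S (n(h, S) = (2*h)/((2*S)) = (2*h)*(1/(2*S)) = h/S)
n(Y, -100 - 1*94) + u(10) = -145/(-100 - 1*94) + (45 + 10) = -145/(-100 - 94) + 55 = -145/(-194) + 55 = -145*(-1/194) + 55 = 145/194 + 55 = 10815/194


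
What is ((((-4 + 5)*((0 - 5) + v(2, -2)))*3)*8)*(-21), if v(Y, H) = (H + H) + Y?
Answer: 3528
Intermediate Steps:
v(Y, H) = Y + 2*H (v(Y, H) = 2*H + Y = Y + 2*H)
((((-4 + 5)*((0 - 5) + v(2, -2)))*3)*8)*(-21) = ((((-4 + 5)*((0 - 5) + (2 + 2*(-2))))*3)*8)*(-21) = (((1*(-5 + (2 - 4)))*3)*8)*(-21) = (((1*(-5 - 2))*3)*8)*(-21) = (((1*(-7))*3)*8)*(-21) = (-7*3*8)*(-21) = -21*8*(-21) = -168*(-21) = 3528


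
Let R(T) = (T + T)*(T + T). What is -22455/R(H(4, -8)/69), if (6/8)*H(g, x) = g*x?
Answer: -962174295/65536 ≈ -14682.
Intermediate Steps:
H(g, x) = 4*g*x/3 (H(g, x) = 4*(g*x)/3 = 4*g*x/3)
R(T) = 4*T² (R(T) = (2*T)*(2*T) = 4*T²)
-22455/R(H(4, -8)/69) = -22455/(4*(((4/3)*4*(-8))/69)²) = -22455/(4*(-128/3*1/69)²) = -22455/(4*(-128/207)²) = -22455/(4*(16384/42849)) = -22455/65536/42849 = -22455*42849/65536 = -962174295/65536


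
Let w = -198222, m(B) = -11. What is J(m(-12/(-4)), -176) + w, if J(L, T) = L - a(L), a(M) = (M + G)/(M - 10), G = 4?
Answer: -594700/3 ≈ -1.9823e+5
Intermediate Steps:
a(M) = (4 + M)/(-10 + M) (a(M) = (M + 4)/(M - 10) = (4 + M)/(-10 + M))
J(L, T) = L - (4 + L)/(-10 + L)
J(m(-12/(-4)), -176) + w = (-4 - 1*(-11) - 11*(-10 - 11))/(-10 - 11) - 198222 = (-4 + 11 - 11*(-21))/(-21) - 198222 = -(-4 + 11 + 231)/21 - 198222 = -1/21*238 - 198222 = -34/3 - 198222 = -594700/3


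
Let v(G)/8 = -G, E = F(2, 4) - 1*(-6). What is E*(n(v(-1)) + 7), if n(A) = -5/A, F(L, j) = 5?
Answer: 561/8 ≈ 70.125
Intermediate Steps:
E = 11 (E = 5 - 1*(-6) = 5 + 6 = 11)
v(G) = -8*G (v(G) = 8*(-G) = -8*G)
E*(n(v(-1)) + 7) = 11*(-5/((-8*(-1))) + 7) = 11*(-5/8 + 7) = 11*(51/8) = 561/8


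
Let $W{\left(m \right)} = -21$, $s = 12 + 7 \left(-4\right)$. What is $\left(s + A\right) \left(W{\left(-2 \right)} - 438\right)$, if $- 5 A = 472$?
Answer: $\frac{253368}{5} \approx 50674.0$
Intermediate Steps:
$s = -16$ ($s = 12 - 28 = -16$)
$A = - \frac{472}{5}$ ($A = \left(- \frac{1}{5}\right) 472 = - \frac{472}{5} \approx -94.4$)
$\left(s + A\right) \left(W{\left(-2 \right)} - 438\right) = \left(-16 - \frac{472}{5}\right) \left(-21 - 438\right) = \left(- \frac{552}{5}\right) \left(-459\right) = \frac{253368}{5}$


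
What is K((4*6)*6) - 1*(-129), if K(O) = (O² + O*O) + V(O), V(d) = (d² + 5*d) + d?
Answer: 63201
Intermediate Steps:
V(d) = d² + 6*d
K(O) = 2*O² + O*(6 + O) (K(O) = (O² + O*O) + O*(6 + O) = (O² + O²) + O*(6 + O) = 2*O² + O*(6 + O))
K((4*6)*6) - 1*(-129) = 3*((4*6)*6)*(2 + (4*6)*6) - 1*(-129) = 3*(24*6)*(2 + 24*6) + 129 = 3*144*(2 + 144) + 129 = 3*144*146 + 129 = 63072 + 129 = 63201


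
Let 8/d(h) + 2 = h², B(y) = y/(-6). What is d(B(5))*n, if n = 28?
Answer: -8064/47 ≈ -171.57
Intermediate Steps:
B(y) = -y/6 (B(y) = y*(-⅙) = -y/6)
d(h) = 8/(-2 + h²)
d(B(5))*n = (8/(-2 + (-⅙*5)²))*28 = (8/(-2 + (-⅚)²))*28 = (8/(-2 + 25/36))*28 = (8/(-47/36))*28 = (8*(-36/47))*28 = -288/47*28 = -8064/47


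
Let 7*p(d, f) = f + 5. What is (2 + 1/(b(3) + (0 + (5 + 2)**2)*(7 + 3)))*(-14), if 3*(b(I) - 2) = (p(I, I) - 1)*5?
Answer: -289730/10337 ≈ -28.028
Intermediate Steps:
p(d, f) = 5/7 + f/7 (p(d, f) = (f + 5)/7 = (5 + f)/7 = 5/7 + f/7)
b(I) = 32/21 + 5*I/21 (b(I) = 2 + (((5/7 + I/7) - 1)*5)/3 = 2 + ((-2/7 + I/7)*5)/3 = 2 + (-10/7 + 5*I/7)/3 = 2 + (-10/21 + 5*I/21) = 32/21 + 5*I/21)
(2 + 1/(b(3) + (0 + (5 + 2)**2)*(7 + 3)))*(-14) = (2 + 1/((32/21 + (5/21)*3) + (0 + (5 + 2)**2)*(7 + 3)))*(-14) = (2 + 1/((32/21 + 5/7) + (0 + 7**2)*10))*(-14) = (2 + 1/(47/21 + (0 + 49)*10))*(-14) = (2 + 1/(47/21 + 49*10))*(-14) = (2 + 1/(47/21 + 490))*(-14) = (2 + 1/(10337/21))*(-14) = (2 + 21/10337)*(-14) = (20695/10337)*(-14) = -289730/10337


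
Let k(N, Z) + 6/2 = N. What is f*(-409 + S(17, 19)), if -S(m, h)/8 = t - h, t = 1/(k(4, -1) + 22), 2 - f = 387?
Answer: 2278815/23 ≈ 99079.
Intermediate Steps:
k(N, Z) = -3 + N
f = -385 (f = 2 - 1*387 = 2 - 387 = -385)
t = 1/23 (t = 1/((-3 + 4) + 22) = 1/(1 + 22) = 1/23 ≈ 0.043478)
S(m, h) = -8/23 + 8*h (S(m, h) = -8*(1/23 - h) = -8/23 + 8*h)
f*(-409 + S(17, 19)) = -385*(-409 + (-8/23 + 8*19)) = -385*(-409 + (-8/23 + 152)) = -385*(-409 + 3488/23) = -385*(-5919/23) = 2278815/23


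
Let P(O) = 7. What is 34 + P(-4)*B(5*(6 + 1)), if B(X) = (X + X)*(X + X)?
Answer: 34334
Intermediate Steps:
B(X) = 4*X² (B(X) = (2*X)*(2*X) = 4*X²)
34 + P(-4)*B(5*(6 + 1)) = 34 + 7*(4*(5*(6 + 1))²) = 34 + 7*(4*(5*7)²) = 34 + 7*(4*35²) = 34 + 7*(4*1225) = 34 + 7*4900 = 34 + 34300 = 34334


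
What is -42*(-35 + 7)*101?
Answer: 118776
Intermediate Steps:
-42*(-35 + 7)*101 = -42*(-28)*101 = 1176*101 = 118776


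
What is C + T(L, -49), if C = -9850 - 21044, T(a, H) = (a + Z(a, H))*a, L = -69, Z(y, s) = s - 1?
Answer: -22683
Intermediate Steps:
Z(y, s) = -1 + s
T(a, H) = a*(-1 + H + a) (T(a, H) = (a + (-1 + H))*a = (-1 + H + a)*a = a*(-1 + H + a))
C = -30894
C + T(L, -49) = -30894 - 69*(-1 - 49 - 69) = -30894 - 69*(-119) = -30894 + 8211 = -22683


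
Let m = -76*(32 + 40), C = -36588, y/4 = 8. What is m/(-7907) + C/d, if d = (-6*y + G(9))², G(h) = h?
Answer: -35349836/88265841 ≈ -0.40049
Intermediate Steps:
y = 32 (y = 4*8 = 32)
m = -5472 (m = -76*72 = -5472)
d = 33489 (d = (-6*32 + 9)² = (-192 + 9)² = (-183)² = 33489)
m/(-7907) + C/d = -5472/(-7907) - 36588/33489 = -5472*(-1/7907) - 36588*1/33489 = 5472/7907 - 12196/11163 = -35349836/88265841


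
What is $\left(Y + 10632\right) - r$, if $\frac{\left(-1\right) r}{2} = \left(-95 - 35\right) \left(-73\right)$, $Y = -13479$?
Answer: $16133$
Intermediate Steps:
$r = -18980$ ($r = - 2 \left(-95 - 35\right) \left(-73\right) = - 2 \left(\left(-130\right) \left(-73\right)\right) = \left(-2\right) 9490 = -18980$)
$\left(Y + 10632\right) - r = \left(-13479 + 10632\right) - -18980 = -2847 + 18980 = 16133$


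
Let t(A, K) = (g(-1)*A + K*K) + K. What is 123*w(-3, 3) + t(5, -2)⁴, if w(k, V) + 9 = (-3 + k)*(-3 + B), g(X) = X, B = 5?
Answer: -2502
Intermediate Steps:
w(k, V) = -15 + 2*k (w(k, V) = -9 + (-3 + k)*(-3 + 5) = -9 + (-3 + k)*2 = -9 + (-6 + 2*k) = -15 + 2*k)
t(A, K) = K + K² - A (t(A, K) = (-A + K*K) + K = (-A + K²) + K = (K² - A) + K = K + K² - A)
123*w(-3, 3) + t(5, -2)⁴ = 123*(-15 + 2*(-3)) + (-2 + (-2)² - 1*5)⁴ = 123*(-15 - 6) + (-2 + 4 - 5)⁴ = 123*(-21) + (-3)⁴ = -2583 + 81 = -2502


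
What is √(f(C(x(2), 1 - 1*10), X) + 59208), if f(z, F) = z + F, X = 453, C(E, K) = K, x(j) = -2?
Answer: 6*√1657 ≈ 244.24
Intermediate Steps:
f(z, F) = F + z
√(f(C(x(2), 1 - 1*10), X) + 59208) = √((453 + (1 - 1*10)) + 59208) = √((453 + (1 - 10)) + 59208) = √((453 - 9) + 59208) = √(444 + 59208) = √59652 = 6*√1657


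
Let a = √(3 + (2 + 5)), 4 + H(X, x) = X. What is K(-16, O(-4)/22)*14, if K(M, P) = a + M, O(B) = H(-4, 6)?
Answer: -224 + 14*√10 ≈ -179.73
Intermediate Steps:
H(X, x) = -4 + X
O(B) = -8 (O(B) = -4 - 4 = -8)
a = √10 (a = √(3 + 7) = √10 ≈ 3.1623)
K(M, P) = M + √10 (K(M, P) = √10 + M = M + √10)
K(-16, O(-4)/22)*14 = (-16 + √10)*14 = -224 + 14*√10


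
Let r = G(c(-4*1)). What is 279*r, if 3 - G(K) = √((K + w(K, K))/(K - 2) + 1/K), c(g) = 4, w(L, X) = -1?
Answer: 837 - 279*√7/2 ≈ 467.92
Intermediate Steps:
G(K) = 3 - √(1/K + (-1 + K)/(-2 + K)) (G(K) = 3 - √((K - 1)/(K - 2) + 1/K) = 3 - √((-1 + K)/(-2 + K) + 1/K) = 3 - √(1/K + (-1 + K)/(-2 + K)))
r = 3 - √7/2 (r = 3 - √((-2 + 4²)/(4*(-2 + 4))) = 3 - √((¼)*(-2 + 16)/2) = 3 - √((¼)*(½)*14) = 3 - √(7/4) = 3 - √7/2 ≈ 1.6771)
279*r = 279*(3 - √7/2) = 837 - 279*√7/2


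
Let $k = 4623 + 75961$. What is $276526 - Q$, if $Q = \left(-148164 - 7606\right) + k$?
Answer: $351712$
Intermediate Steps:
$k = 80584$
$Q = -75186$ ($Q = \left(-148164 - 7606\right) + 80584 = -155770 + 80584 = -75186$)
$276526 - Q = 276526 - -75186 = 276526 + 75186 = 351712$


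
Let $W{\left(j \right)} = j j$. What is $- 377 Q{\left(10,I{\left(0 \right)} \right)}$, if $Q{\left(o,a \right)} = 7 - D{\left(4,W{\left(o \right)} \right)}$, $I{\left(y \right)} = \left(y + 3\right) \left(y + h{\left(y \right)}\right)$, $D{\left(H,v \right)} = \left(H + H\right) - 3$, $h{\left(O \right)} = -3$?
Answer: $-754$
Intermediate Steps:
$W{\left(j \right)} = j^{2}$
$D{\left(H,v \right)} = -3 + 2 H$ ($D{\left(H,v \right)} = 2 H - 3 = -3 + 2 H$)
$I{\left(y \right)} = \left(-3 + y\right) \left(3 + y\right)$ ($I{\left(y \right)} = \left(y + 3\right) \left(y - 3\right) = \left(3 + y\right) \left(-3 + y\right) = \left(-3 + y\right) \left(3 + y\right)$)
$Q{\left(o,a \right)} = 2$ ($Q{\left(o,a \right)} = 7 - \left(-3 + 2 \cdot 4\right) = 7 - \left(-3 + 8\right) = 7 - 5 = 2$)
$- 377 Q{\left(10,I{\left(0 \right)} \right)} = \left(-377\right) 2 = -754$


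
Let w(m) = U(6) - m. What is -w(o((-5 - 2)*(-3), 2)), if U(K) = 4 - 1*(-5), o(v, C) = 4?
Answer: -5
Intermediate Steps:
U(K) = 9 (U(K) = 4 + 5 = 9)
w(m) = 9 - m
-w(o((-5 - 2)*(-3), 2)) = -(9 - 1*4) = -(9 - 4) = -1*5 = -5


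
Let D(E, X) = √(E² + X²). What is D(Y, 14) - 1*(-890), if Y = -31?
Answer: 890 + √1157 ≈ 924.01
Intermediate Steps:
D(Y, 14) - 1*(-890) = √((-31)² + 14²) - 1*(-890) = √(961 + 196) + 890 = √1157 + 890 = 890 + √1157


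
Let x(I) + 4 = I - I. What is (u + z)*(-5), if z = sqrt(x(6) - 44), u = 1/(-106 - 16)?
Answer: 5/122 - 20*I*sqrt(3) ≈ 0.040984 - 34.641*I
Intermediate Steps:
x(I) = -4 (x(I) = -4 + (I - I) = -4 + 0 = -4)
u = -1/122 (u = 1/(-122) = -1/122 ≈ -0.0081967)
z = 4*I*sqrt(3) (z = sqrt(-4 - 44) = sqrt(-48) = 4*I*sqrt(3) ≈ 6.9282*I)
(u + z)*(-5) = (-1/122 + 4*I*sqrt(3))*(-5) = 5/122 - 20*I*sqrt(3)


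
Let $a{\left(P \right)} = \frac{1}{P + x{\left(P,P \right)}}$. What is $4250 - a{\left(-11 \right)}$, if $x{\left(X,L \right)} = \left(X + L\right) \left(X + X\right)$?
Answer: $\frac{2010249}{473} \approx 4250.0$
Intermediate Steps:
$x{\left(X,L \right)} = 2 X \left(L + X\right)$ ($x{\left(X,L \right)} = \left(L + X\right) 2 X = 2 X \left(L + X\right)$)
$a{\left(P \right)} = \frac{1}{P + 4 P^{2}}$ ($a{\left(P \right)} = \frac{1}{P + 2 P \left(P + P\right)} = \frac{1}{P + 2 P 2 P} = \frac{1}{P + 4 P^{2}}$)
$4250 - a{\left(-11 \right)} = 4250 - \frac{1}{\left(-11\right) \left(1 + 4 \left(-11\right)\right)} = 4250 - - \frac{1}{11 \left(1 - 44\right)} = 4250 - - \frac{1}{11 \left(-43\right)} = 4250 - \left(- \frac{1}{11}\right) \left(- \frac{1}{43}\right) = 4250 - \frac{1}{473} = \frac{2010249}{473}$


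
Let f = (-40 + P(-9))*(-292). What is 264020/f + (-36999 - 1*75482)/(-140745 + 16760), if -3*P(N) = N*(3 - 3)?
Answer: 1702414889/72407240 ≈ 23.512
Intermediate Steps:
P(N) = 0 (P(N) = -N*(3 - 3)/3 = -N*0/3 = -1/3*0 = 0)
f = 11680 (f = (-40 + 0)*(-292) = -40*(-292) = 11680)
264020/f + (-36999 - 1*75482)/(-140745 + 16760) = 264020/11680 + (-36999 - 1*75482)/(-140745 + 16760) = 264020*(1/11680) + (-36999 - 75482)/(-123985) = 13201/584 - 112481*(-1/123985) = 13201/584 + 112481/123985 = 1702414889/72407240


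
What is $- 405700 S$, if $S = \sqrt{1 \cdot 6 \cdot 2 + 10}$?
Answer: $- 405700 \sqrt{22} \approx -1.9029 \cdot 10^{6}$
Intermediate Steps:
$S = \sqrt{22}$ ($S = \sqrt{6 \cdot 2 + 10} = \sqrt{12 + 10} = \sqrt{22} \approx 4.6904$)
$- 405700 S = - 405700 \sqrt{22}$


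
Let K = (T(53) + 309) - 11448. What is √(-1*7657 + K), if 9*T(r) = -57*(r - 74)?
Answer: I*√18663 ≈ 136.61*I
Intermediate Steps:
T(r) = 1406/3 - 19*r/3 (T(r) = (-57*(r - 74))/9 = (-57*(-74 + r))/9 = (4218 - 57*r)/9 = 1406/3 - 19*r/3)
K = -11006 (K = ((1406/3 - 19/3*53) + 309) - 11448 = ((1406/3 - 1007/3) + 309) - 11448 = (133 + 309) - 11448 = 442 - 11448 = -11006)
√(-1*7657 + K) = √(-1*7657 - 11006) = √(-7657 - 11006) = √(-18663) = I*√18663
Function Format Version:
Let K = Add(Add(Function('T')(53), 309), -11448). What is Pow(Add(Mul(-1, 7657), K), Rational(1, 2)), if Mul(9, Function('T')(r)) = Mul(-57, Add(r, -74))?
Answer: Mul(I, Pow(18663, Rational(1, 2))) ≈ Mul(136.61, I)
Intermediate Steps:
Function('T')(r) = Add(Rational(1406, 3), Mul(Rational(-19, 3), r)) (Function('T')(r) = Mul(Rational(1, 9), Mul(-57, Add(r, -74))) = Mul(Rational(1, 9), Mul(-57, Add(-74, r))) = Mul(Rational(1, 9), Add(4218, Mul(-57, r))) = Add(Rational(1406, 3), Mul(Rational(-19, 3), r)))
K = -11006 (K = Add(Add(Add(Rational(1406, 3), Mul(Rational(-19, 3), 53)), 309), -11448) = Add(Add(Add(Rational(1406, 3), Rational(-1007, 3)), 309), -11448) = Add(Add(133, 309), -11448) = Add(442, -11448) = -11006)
Pow(Add(Mul(-1, 7657), K), Rational(1, 2)) = Pow(Add(Mul(-1, 7657), -11006), Rational(1, 2)) = Pow(Add(-7657, -11006), Rational(1, 2)) = Pow(-18663, Rational(1, 2)) = Mul(I, Pow(18663, Rational(1, 2)))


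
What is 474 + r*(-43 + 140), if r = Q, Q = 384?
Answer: 37722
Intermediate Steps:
r = 384
474 + r*(-43 + 140) = 474 + 384*(-43 + 140) = 474 + 384*97 = 474 + 37248 = 37722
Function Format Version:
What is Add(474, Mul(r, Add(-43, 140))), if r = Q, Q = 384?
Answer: 37722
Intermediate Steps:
r = 384
Add(474, Mul(r, Add(-43, 140))) = Add(474, Mul(384, Add(-43, 140))) = Add(474, Mul(384, 97)) = Add(474, 37248) = 37722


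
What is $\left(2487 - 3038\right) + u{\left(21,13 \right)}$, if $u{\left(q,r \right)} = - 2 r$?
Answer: $-577$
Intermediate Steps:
$\left(2487 - 3038\right) + u{\left(21,13 \right)} = \left(2487 - 3038\right) - 26 = -551 - 26 = -577$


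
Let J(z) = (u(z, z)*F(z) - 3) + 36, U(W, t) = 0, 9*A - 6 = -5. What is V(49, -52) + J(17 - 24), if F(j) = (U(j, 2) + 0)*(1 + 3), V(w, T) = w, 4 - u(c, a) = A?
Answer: 82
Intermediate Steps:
A = ⅑ (A = ⅔ + (⅑)*(-5) = ⅔ - 5/9 = ⅑ ≈ 0.11111)
u(c, a) = 35/9 (u(c, a) = 4 - 1*⅑ = 4 - ⅑ = 35/9)
F(j) = 0 (F(j) = (0 + 0)*(1 + 3) = 0*4 = 0)
J(z) = 33 (J(z) = ((35/9)*0 - 3) + 36 = (0 - 3) + 36 = -3 + 36 = 33)
V(49, -52) + J(17 - 24) = 49 + 33 = 82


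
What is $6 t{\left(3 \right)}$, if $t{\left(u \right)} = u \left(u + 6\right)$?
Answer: $162$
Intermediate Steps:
$t{\left(u \right)} = u \left(6 + u\right)$
$6 t{\left(3 \right)} = 6 \cdot 3 \left(6 + 3\right) = 6 \cdot 3 \cdot 9 = 6 \cdot 27 = 162$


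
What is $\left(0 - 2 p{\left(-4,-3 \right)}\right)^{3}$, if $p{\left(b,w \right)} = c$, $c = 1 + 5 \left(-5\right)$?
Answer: $110592$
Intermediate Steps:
$c = -24$ ($c = 1 - 25 = -24$)
$p{\left(b,w \right)} = -24$
$\left(0 - 2 p{\left(-4,-3 \right)}\right)^{3} = \left(0 - -48\right)^{3} = \left(0 + 48\right)^{3} = 48^{3} = 110592$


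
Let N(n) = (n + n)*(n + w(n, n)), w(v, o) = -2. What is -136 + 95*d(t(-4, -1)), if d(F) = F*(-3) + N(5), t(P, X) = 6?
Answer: 1004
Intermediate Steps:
N(n) = 2*n*(-2 + n) (N(n) = (n + n)*(n - 2) = (2*n)*(-2 + n) = 2*n*(-2 + n))
d(F) = 30 - 3*F (d(F) = F*(-3) + 2*5*(-2 + 5) = -3*F + 2*5*3 = -3*F + 30 = 30 - 3*F)
-136 + 95*d(t(-4, -1)) = -136 + 95*(30 - 3*6) = -136 + 95*(30 - 18) = -136 + 95*12 = -136 + 1140 = 1004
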